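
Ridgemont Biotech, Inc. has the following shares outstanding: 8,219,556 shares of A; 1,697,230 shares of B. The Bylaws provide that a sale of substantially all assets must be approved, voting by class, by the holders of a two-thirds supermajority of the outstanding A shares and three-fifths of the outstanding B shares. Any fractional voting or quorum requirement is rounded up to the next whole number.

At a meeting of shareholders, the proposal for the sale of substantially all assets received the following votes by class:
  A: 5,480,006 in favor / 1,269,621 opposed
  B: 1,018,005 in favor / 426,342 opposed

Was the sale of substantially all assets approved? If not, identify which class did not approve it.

Not approved — the B shares did not give the required vote.

A: 2/3 of 8219556 = 5479704; 5,479,704 required, 5,480,006 in favor — approved.
B: 3/5 of 1697230 = 1018338; 1,018,338 required, 1,018,005 in favor — not approved.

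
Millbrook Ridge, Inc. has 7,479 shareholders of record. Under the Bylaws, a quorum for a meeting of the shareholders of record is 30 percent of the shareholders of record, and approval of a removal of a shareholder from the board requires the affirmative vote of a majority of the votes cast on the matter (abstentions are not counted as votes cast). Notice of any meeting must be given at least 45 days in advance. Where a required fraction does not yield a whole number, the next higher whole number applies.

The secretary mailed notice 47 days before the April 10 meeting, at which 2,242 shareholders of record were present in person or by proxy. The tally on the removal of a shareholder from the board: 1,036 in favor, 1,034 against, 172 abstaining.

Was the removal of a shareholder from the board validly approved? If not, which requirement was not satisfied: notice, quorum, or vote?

Invalid — quorum requirement not satisfied.

Notice: 47 days given; 45 required. Satisfied.
Quorum: 30% of 7,479 = 2,243.70, rounded up to 2,244; 2,242 present. Not satisfied.
Vote: requires a majority of the votes cast (2,242 − 172 abstaining = 2,070); a majority of 2070 is 1036, so 1,036 needed; 1,036 in favor. Satisfied.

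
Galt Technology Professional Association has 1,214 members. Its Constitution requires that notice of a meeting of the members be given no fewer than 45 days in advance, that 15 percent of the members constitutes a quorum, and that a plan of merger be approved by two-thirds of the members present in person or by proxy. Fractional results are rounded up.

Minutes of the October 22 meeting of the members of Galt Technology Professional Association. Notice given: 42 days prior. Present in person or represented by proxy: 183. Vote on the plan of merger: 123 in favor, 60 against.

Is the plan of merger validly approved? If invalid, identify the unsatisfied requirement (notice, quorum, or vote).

Invalid — notice requirement not satisfied.

Notice: 42 days given; 45 required. Not satisfied.
Quorum: 15% of 1,214 = 182.10, rounded up to 183; 183 present. Satisfied.
Vote: requires two-thirds of those present (183); 2/3 of 183 = 122, so 122 needed; 123 in favor. Satisfied.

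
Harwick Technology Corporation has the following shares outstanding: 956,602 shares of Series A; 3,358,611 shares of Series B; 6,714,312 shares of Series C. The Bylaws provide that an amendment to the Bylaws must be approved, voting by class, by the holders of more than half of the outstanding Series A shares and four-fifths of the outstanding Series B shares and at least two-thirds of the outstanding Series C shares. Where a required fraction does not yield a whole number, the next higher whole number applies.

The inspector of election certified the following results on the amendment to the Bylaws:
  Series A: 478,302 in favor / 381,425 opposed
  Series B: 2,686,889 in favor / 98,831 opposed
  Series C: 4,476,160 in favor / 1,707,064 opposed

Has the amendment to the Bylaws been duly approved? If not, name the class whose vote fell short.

Not approved — the Series C shares did not give the required vote.

Series A: a majority of 956602 is 478302; 478,302 required, 478,302 in favor — approved.
Series B: 4/5 of 3358611 = 2686888.80, rounded up to 2686889; 2,686,889 required, 2,686,889 in favor — approved.
Series C: 2/3 of 6714312 = 4476208; 4,476,208 required, 4,476,160 in favor — not approved.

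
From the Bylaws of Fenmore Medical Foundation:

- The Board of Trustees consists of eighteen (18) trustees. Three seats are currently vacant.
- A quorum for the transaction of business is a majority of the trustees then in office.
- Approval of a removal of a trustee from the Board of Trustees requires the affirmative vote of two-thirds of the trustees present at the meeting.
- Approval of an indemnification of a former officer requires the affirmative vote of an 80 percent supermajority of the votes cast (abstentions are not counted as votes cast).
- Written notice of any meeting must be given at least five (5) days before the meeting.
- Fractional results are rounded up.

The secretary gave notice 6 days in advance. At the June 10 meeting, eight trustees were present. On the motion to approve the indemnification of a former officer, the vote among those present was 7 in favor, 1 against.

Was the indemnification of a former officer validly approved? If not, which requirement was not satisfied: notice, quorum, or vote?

Notice: 6 days given; 5 required (6 ≥ 5). Satisfied.
Quorum: 8 present; quorum is 8. Satisfied.
Vote: the indemnification of a former officer requires four-fifths of the votes cast (8). 4/5 of 8 = 6.40, rounded up to 7, so 7 affirmative votes are needed; 7 voted in favor. Satisfied.

Valid — all requirements satisfied.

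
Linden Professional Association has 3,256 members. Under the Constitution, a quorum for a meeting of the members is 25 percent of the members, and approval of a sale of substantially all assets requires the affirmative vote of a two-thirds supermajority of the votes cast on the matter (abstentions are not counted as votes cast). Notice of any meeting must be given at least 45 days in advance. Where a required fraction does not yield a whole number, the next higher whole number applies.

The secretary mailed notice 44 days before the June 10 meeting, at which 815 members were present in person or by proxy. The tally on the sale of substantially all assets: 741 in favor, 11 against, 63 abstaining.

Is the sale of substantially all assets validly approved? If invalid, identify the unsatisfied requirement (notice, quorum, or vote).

Invalid — notice requirement not satisfied.

Notice: 44 days given; 45 required. Not satisfied.
Quorum: 25% of 3,256 = 814; 815 present. Satisfied.
Vote: requires two-thirds of the votes cast (815 − 63 abstaining = 752); 2/3 of 752 = 501.33, rounded up to 502, so 502 needed; 741 in favor. Satisfied.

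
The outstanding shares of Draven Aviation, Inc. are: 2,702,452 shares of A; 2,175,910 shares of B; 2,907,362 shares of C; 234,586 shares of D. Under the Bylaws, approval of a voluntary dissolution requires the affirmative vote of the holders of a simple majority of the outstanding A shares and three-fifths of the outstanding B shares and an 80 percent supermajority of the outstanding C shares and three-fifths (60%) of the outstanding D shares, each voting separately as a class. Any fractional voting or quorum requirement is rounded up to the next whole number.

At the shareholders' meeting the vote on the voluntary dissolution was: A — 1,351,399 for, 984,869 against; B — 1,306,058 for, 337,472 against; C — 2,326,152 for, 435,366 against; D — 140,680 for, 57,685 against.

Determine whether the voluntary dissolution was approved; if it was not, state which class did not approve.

A: a majority of 2702452 is 1351227; 1,351,227 required, 1,351,399 in favor — approved.
B: 3/5 of 2175910 = 1305546; 1,305,546 required, 1,306,058 in favor — approved.
C: 4/5 of 2907362 = 2325889.60, rounded up to 2325890; 2,325,890 required, 2,326,152 in favor — approved.
D: 3/5 of 234586 = 140751.60, rounded up to 140752; 140,752 required, 140,680 in favor — not approved.

Not approved — the D shares did not give the required vote.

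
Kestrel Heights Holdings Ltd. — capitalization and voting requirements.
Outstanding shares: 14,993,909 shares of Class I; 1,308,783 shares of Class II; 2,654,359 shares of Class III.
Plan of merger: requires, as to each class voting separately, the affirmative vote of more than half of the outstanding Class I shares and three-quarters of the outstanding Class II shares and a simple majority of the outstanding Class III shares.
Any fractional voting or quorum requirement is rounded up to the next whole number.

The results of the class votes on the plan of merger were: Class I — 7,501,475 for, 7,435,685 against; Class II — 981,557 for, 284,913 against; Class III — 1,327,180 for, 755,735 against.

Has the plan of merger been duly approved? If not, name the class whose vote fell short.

Not approved — the Class II shares did not give the required vote.

Class I: a majority of 14993909 is 7496955; 7,496,955 required, 7,501,475 in favor — approved.
Class II: 3/4 of 1308783 = 981587.25, rounded up to 981588; 981,588 required, 981,557 in favor — not approved.
Class III: a majority of 2654359 is 1327180; 1,327,180 required, 1,327,180 in favor — approved.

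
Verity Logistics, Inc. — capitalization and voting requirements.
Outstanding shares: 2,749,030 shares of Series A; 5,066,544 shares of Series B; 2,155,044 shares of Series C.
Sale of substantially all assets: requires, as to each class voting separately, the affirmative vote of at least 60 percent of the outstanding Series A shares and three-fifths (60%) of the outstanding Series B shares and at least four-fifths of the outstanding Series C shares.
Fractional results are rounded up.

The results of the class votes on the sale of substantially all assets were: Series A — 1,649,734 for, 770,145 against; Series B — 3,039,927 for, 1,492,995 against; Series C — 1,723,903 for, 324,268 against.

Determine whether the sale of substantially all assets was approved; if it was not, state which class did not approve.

Series A: 3/5 of 2749030 = 1649418; 1,649,418 required, 1,649,734 in favor — approved.
Series B: 3/5 of 5066544 = 3039926.40, rounded up to 3039927; 3,039,927 required, 3,039,927 in favor — approved.
Series C: 4/5 of 2155044 = 1724035.20, rounded up to 1724036; 1,724,036 required, 1,723,903 in favor — not approved.

Not approved — the Series C shares did not give the required vote.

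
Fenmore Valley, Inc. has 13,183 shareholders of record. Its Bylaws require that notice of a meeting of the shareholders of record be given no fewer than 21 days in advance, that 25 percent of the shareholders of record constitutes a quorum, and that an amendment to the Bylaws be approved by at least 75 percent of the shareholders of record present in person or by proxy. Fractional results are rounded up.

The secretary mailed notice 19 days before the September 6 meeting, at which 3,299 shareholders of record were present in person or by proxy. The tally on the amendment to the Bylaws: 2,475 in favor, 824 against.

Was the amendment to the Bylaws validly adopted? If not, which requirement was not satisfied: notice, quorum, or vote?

Notice: 19 days given; 21 required. Not satisfied.
Quorum: 25% of 13,183 = 3,295.75, rounded up to 3,296; 3,299 present. Satisfied.
Vote: requires three-fourths of those present (3,299); 3/4 of 3299 = 2474.25, rounded up to 2475, so 2,475 needed; 2,475 in favor. Satisfied.

Invalid — notice requirement not satisfied.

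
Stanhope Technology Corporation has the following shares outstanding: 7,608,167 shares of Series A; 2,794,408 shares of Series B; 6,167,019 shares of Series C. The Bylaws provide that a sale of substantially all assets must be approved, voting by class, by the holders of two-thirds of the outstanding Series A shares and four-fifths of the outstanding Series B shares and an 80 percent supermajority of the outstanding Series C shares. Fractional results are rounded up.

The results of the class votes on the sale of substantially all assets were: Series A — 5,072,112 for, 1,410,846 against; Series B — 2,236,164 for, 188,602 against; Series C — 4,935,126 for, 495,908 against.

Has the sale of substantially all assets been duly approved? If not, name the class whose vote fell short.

Series A: 2/3 of 7608167 = 5072111.33, rounded up to 5072112; 5,072,112 required, 5,072,112 in favor — approved.
Series B: 4/5 of 2794408 = 2235526.40, rounded up to 2235527; 2,235,527 required, 2,236,164 in favor — approved.
Series C: 4/5 of 6167019 = 4933615.20, rounded up to 4933616; 4,933,616 required, 4,935,126 in favor — approved.

Approved — every class gave the required vote.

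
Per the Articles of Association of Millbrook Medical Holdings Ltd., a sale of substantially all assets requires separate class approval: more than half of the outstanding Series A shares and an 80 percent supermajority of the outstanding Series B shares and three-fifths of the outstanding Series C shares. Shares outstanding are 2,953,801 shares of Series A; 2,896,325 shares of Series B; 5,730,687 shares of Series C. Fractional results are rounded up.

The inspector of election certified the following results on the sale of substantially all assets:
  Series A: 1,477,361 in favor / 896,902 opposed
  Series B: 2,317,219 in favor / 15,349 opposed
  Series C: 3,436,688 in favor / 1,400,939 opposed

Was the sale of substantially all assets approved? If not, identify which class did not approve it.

Series A: a majority of 2953801 is 1476901; 1,476,901 required, 1,477,361 in favor — approved.
Series B: 4/5 of 2896325 = 2317060; 2,317,060 required, 2,317,219 in favor — approved.
Series C: 3/5 of 5730687 = 3438412.20, rounded up to 3438413; 3,438,413 required, 3,436,688 in favor — not approved.

Not approved — the Series C shares did not give the required vote.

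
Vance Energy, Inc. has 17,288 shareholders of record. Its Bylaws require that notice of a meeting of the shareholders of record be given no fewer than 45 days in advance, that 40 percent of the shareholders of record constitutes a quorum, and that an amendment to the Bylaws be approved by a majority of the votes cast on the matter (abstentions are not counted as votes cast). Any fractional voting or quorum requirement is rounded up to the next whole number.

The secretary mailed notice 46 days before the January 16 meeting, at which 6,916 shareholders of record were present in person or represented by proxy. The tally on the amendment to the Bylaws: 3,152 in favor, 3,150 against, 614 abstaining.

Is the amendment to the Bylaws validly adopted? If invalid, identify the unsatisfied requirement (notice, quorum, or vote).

Notice: 46 days given; 45 required. Satisfied.
Quorum: 40% of 17,288 = 6,915.20, rounded up to 6,916; 6,916 present. Satisfied.
Vote: requires a majority of the votes cast (6,916 − 614 abstaining = 6,302); a majority of 6302 is 3152, so 3,152 needed; 3,152 in favor. Satisfied.

Valid — all requirements satisfied.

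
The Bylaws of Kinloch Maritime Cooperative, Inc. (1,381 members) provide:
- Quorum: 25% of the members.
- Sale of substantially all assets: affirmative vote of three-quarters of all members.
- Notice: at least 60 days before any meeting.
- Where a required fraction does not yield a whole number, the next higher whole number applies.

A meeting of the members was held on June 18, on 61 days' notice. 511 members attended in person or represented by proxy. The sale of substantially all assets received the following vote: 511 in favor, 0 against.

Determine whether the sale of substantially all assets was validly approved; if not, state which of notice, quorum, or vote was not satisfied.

Invalid — vote requirement not satisfied.

Notice: 61 days given; 60 required. Satisfied.
Quorum: 25% of 1,381 = 345.25, rounded up to 346; 511 present. Satisfied.
Vote: requires three-fourths of all members (1,381); 3/4 of 1381 = 1035.75, rounded up to 1036, so 1,036 needed; 511 in favor. Not satisfied.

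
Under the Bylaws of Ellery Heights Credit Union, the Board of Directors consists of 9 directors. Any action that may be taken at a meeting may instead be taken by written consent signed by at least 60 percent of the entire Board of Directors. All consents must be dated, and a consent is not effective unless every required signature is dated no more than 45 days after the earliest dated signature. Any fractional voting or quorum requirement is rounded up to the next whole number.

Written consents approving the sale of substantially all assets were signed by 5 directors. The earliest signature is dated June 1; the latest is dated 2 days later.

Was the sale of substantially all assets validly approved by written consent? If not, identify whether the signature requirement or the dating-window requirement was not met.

Not effective — insufficient signatures.

Signatures required: at least 60 percent of 9 — 3/5 of 9 = 5.40, rounded up to 6, so 6 needed; 5 signed. Insufficient.
Dating window: the latest signature is 2 days after the earliest; the limit is 45 days. Within the window.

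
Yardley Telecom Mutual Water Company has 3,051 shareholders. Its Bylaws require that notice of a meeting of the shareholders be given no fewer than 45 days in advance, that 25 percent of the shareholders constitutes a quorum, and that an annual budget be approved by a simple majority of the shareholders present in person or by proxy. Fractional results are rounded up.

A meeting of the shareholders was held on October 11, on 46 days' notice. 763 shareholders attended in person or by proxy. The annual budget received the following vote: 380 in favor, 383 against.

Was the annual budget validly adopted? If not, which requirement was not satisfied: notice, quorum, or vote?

Invalid — vote requirement not satisfied.

Notice: 46 days given; 45 required. Satisfied.
Quorum: 25% of 3,051 = 762.75, rounded up to 763; 763 present. Satisfied.
Vote: requires a majority of those present (763); a majority of 763 is 382, so 382 needed; 380 in favor. Not satisfied.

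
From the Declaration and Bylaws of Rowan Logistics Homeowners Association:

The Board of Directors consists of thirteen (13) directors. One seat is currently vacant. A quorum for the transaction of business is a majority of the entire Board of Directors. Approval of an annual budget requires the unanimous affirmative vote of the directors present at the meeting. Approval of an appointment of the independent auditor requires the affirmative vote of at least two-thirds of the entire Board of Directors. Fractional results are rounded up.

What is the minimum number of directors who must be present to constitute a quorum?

A majority of 13 is 7.

7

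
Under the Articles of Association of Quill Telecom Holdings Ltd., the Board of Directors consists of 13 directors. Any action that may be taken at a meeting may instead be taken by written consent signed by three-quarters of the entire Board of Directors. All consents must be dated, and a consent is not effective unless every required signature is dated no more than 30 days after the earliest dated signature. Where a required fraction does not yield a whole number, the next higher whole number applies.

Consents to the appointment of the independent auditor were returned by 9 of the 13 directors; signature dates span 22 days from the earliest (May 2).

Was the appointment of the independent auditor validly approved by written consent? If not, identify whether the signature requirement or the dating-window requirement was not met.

Signatures required: three-quarters of 13 — 3/4 of 13 = 9.75, rounded up to 10, so 10 needed; 9 signed. Insufficient.
Dating window: the latest signature is 22 days after the earliest; the limit is 30 days. Within the window.

Not effective — insufficient signatures.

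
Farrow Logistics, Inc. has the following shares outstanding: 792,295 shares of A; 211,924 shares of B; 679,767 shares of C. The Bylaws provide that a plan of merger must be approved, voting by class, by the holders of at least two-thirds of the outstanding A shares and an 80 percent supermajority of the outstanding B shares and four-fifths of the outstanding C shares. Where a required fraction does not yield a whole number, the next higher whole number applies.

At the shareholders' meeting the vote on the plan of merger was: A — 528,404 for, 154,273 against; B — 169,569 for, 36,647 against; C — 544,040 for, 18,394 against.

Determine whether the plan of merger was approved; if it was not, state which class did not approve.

A: 2/3 of 792295 = 528196.67, rounded up to 528197; 528,197 required, 528,404 in favor — approved.
B: 4/5 of 211924 = 169539.20, rounded up to 169540; 169,540 required, 169,569 in favor — approved.
C: 4/5 of 679767 = 543813.60, rounded up to 543814; 543,814 required, 544,040 in favor — approved.

Approved — every class gave the required vote.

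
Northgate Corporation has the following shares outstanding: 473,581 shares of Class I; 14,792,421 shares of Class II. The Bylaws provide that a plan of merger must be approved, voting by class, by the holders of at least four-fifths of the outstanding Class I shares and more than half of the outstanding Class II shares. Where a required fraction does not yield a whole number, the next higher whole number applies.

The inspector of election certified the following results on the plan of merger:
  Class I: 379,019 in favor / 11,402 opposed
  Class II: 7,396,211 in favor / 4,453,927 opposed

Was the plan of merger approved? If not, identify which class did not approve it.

Class I: 4/5 of 473581 = 378864.80, rounded up to 378865; 378,865 required, 379,019 in favor — approved.
Class II: a majority of 14792421 is 7396211; 7,396,211 required, 7,396,211 in favor — approved.

Approved — every class gave the required vote.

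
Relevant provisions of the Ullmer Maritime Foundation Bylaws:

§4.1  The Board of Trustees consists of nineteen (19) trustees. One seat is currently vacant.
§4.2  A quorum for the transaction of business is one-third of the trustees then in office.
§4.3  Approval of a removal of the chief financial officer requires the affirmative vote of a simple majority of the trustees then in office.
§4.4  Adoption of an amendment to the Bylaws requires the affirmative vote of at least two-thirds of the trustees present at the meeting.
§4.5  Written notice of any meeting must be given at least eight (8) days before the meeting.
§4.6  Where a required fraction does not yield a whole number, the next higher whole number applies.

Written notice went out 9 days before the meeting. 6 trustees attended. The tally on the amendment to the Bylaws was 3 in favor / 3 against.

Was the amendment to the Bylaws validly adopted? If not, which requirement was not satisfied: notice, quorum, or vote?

Notice: 9 days given; 8 required (9 ≥ 8). Satisfied.
Quorum: 6 present; quorum is 6. Satisfied.
Vote: the amendment to the Bylaws requires two-thirds of the trustees present (6). 2/3 of 6 = 4, so 4 affirmative votes are needed; 3 voted in favor. Not satisfied.

Invalid — vote requirement not satisfied.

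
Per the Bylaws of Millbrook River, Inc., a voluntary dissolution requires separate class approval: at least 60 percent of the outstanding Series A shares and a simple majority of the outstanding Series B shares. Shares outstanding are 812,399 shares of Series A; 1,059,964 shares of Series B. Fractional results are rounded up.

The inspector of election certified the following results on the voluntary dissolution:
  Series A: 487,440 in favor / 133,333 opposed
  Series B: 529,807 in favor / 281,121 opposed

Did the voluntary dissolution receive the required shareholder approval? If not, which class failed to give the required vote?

Not approved — the Series B shares did not give the required vote.

Series A: 3/5 of 812399 = 487439.40, rounded up to 487440; 487,440 required, 487,440 in favor — approved.
Series B: a majority of 1059964 is 529983; 529,983 required, 529,807 in favor — not approved.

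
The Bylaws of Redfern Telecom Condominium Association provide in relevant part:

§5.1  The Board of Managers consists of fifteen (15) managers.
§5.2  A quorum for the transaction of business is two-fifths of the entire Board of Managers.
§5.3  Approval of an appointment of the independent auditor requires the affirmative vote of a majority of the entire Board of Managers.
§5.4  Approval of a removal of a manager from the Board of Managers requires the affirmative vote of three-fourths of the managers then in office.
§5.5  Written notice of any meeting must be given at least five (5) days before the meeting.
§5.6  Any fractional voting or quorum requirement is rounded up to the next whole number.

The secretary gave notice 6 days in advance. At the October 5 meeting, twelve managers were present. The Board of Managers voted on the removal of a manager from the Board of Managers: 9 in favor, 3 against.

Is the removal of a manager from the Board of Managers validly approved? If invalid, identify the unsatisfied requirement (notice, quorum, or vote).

Notice: 6 days given; 5 required (6 ≥ 5). Satisfied.
Quorum: 12 present; quorum is 6. Satisfied.
Vote: the removal of a manager from the Board of Managers requires three-fourths of the managers then in office (15). 3/4 of 15 = 11.25, rounded up to 12, so 12 affirmative votes are needed; 9 voted in favor. Not satisfied.

Invalid — vote requirement not satisfied.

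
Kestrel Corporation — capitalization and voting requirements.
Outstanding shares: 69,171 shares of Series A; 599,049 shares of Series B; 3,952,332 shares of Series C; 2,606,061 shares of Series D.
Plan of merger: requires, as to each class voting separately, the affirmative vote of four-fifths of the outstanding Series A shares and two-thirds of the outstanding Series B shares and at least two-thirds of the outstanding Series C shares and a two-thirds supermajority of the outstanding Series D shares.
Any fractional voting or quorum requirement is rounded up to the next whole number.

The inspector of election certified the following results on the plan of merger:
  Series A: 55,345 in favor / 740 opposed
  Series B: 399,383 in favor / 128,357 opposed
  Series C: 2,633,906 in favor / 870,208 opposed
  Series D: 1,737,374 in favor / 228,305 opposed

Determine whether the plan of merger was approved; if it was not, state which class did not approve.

Series A: 4/5 of 69171 = 55336.80, rounded up to 55337; 55,337 required, 55,345 in favor — approved.
Series B: 2/3 of 599049 = 399366; 399,366 required, 399,383 in favor — approved.
Series C: 2/3 of 3952332 = 2634888; 2,634,888 required, 2,633,906 in favor — not approved.
Series D: 2/3 of 2606061 = 1737374; 1,737,374 required, 1,737,374 in favor — approved.

Not approved — the Series C shares did not give the required vote.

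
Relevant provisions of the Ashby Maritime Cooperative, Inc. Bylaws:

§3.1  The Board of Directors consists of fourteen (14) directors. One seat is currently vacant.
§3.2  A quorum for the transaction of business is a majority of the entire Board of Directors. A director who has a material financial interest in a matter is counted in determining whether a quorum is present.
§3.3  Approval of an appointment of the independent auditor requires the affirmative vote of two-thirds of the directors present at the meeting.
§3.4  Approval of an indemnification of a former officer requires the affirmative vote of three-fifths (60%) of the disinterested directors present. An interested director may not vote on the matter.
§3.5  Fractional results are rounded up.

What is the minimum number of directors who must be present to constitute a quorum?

A majority of 14 is 8.

8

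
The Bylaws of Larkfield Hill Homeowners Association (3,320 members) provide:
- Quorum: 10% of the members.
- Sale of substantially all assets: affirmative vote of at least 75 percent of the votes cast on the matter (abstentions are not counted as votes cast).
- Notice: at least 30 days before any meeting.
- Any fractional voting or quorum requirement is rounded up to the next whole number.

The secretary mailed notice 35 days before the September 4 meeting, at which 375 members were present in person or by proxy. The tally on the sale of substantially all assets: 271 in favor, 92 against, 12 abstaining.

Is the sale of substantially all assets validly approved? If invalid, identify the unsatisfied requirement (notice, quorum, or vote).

Notice: 35 days given; 30 required. Satisfied.
Quorum: 10% of 3,320 = 332; 375 present. Satisfied.
Vote: requires three-fourths of the votes cast (375 − 12 abstaining = 363); 3/4 of 363 = 272.25, rounded up to 273, so 273 needed; 271 in favor. Not satisfied.

Invalid — vote requirement not satisfied.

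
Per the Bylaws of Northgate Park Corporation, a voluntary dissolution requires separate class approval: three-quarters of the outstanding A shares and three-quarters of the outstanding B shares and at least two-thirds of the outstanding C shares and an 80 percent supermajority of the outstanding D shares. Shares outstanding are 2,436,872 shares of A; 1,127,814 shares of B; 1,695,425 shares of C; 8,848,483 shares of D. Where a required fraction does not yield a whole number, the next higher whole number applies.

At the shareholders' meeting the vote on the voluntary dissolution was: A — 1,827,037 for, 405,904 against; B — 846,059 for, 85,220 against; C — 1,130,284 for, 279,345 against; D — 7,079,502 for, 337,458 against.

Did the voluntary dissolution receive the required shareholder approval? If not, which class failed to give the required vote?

A: 3/4 of 2436872 = 1827654; 1,827,654 required, 1,827,037 in favor — not approved.
B: 3/4 of 1127814 = 845860.50, rounded up to 845861; 845,861 required, 846,059 in favor — approved.
C: 2/3 of 1695425 = 1130283.33, rounded up to 1130284; 1,130,284 required, 1,130,284 in favor — approved.
D: 4/5 of 8848483 = 7078786.40, rounded up to 7078787; 7,078,787 required, 7,079,502 in favor — approved.

Not approved — the A shares did not give the required vote.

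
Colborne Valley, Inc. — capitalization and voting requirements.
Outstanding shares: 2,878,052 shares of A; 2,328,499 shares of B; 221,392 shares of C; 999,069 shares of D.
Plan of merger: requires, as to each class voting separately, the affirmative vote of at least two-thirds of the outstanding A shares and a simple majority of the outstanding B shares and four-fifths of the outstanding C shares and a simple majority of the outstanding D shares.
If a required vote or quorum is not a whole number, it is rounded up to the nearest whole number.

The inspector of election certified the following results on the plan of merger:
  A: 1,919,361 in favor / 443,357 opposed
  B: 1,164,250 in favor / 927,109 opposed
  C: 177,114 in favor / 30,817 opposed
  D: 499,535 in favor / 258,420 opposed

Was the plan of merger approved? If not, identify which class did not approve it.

Approved — every class gave the required vote.

A: 2/3 of 2878052 = 1918701.33, rounded up to 1918702; 1,918,702 required, 1,919,361 in favor — approved.
B: a majority of 2328499 is 1164250; 1,164,250 required, 1,164,250 in favor — approved.
C: 4/5 of 221392 = 177113.60, rounded up to 177114; 177,114 required, 177,114 in favor — approved.
D: a majority of 999069 is 499535; 499,535 required, 499,535 in favor — approved.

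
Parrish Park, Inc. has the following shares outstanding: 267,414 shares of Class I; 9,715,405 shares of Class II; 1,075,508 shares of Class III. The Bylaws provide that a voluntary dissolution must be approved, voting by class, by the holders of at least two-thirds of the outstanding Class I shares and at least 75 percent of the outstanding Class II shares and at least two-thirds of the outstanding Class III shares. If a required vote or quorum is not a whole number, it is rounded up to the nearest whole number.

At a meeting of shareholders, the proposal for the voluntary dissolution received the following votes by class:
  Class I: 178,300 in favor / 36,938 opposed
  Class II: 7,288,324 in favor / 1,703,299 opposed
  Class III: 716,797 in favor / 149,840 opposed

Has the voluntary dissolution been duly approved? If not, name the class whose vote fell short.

Class I: 2/3 of 267414 = 178276; 178,276 required, 178,300 in favor — approved.
Class II: 3/4 of 9715405 = 7286553.75, rounded up to 7286554; 7,286,554 required, 7,288,324 in favor — approved.
Class III: 2/3 of 1075508 = 717005.33, rounded up to 717006; 717,006 required, 716,797 in favor — not approved.

Not approved — the Class III shares did not give the required vote.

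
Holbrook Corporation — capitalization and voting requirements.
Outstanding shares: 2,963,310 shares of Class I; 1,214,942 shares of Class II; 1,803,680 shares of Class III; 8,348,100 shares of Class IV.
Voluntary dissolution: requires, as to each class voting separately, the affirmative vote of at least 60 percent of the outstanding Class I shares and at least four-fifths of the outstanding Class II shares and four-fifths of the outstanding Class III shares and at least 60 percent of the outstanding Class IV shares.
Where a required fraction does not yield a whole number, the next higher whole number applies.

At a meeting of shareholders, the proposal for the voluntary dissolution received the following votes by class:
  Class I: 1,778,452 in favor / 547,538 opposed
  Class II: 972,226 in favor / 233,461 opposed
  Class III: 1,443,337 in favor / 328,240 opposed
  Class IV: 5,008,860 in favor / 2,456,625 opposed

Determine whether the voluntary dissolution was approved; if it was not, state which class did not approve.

Approved — every class gave the required vote.

Class I: 3/5 of 2963310 = 1777986; 1,777,986 required, 1,778,452 in favor — approved.
Class II: 4/5 of 1214942 = 971953.60, rounded up to 971954; 971,954 required, 972,226 in favor — approved.
Class III: 4/5 of 1803680 = 1442944; 1,442,944 required, 1,443,337 in favor — approved.
Class IV: 3/5 of 8348100 = 5008860; 5,008,860 required, 5,008,860 in favor — approved.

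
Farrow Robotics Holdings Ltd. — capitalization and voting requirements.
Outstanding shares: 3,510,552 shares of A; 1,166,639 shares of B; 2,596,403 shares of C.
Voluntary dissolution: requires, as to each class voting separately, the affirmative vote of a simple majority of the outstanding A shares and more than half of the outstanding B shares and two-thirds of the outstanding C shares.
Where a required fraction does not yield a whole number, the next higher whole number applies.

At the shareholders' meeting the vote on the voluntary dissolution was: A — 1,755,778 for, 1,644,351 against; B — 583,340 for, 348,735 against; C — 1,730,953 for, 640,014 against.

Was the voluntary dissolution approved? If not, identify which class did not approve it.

Approved — every class gave the required vote.

A: a majority of 3510552 is 1755277; 1,755,277 required, 1,755,778 in favor — approved.
B: a majority of 1166639 is 583320; 583,320 required, 583,340 in favor — approved.
C: 2/3 of 2596403 = 1730935.33, rounded up to 1730936; 1,730,936 required, 1,730,953 in favor — approved.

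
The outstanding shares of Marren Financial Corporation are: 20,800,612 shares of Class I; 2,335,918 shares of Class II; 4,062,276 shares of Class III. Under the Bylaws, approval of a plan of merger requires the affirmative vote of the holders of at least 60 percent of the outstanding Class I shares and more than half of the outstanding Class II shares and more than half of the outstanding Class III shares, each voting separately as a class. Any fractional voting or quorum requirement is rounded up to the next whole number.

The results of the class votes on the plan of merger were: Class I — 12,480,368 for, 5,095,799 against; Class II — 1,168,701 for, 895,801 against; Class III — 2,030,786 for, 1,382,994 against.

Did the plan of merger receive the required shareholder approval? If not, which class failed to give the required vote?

Not approved — the Class III shares did not give the required vote.

Class I: 3/5 of 20800612 = 12480367.20, rounded up to 12480368; 12,480,368 required, 12,480,368 in favor — approved.
Class II: a majority of 2335918 is 1167960; 1,167,960 required, 1,168,701 in favor — approved.
Class III: a majority of 4062276 is 2031139; 2,031,139 required, 2,030,786 in favor — not approved.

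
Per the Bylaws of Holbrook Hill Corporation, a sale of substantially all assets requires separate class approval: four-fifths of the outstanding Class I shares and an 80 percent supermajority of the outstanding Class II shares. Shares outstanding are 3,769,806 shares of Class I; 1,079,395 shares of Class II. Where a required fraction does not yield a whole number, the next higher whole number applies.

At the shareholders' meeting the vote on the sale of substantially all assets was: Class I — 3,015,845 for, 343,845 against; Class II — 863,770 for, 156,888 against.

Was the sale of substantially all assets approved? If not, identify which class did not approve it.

Approved — every class gave the required vote.

Class I: 4/5 of 3769806 = 3015844.80, rounded up to 3015845; 3,015,845 required, 3,015,845 in favor — approved.
Class II: 4/5 of 1079395 = 863516; 863,516 required, 863,770 in favor — approved.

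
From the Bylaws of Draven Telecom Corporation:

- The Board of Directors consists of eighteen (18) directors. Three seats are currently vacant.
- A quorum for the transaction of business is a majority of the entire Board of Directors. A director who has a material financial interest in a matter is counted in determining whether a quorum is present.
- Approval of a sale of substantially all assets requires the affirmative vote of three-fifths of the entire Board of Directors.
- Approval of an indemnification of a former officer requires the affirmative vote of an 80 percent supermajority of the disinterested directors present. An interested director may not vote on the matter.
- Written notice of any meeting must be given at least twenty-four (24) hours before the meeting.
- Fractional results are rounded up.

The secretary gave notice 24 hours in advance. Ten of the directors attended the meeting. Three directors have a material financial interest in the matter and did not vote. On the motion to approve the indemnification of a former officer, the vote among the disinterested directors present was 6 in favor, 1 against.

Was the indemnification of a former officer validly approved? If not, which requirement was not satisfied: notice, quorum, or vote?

Valid — all requirements satisfied.

Notice: 24 hours given; 24 required (24 ≥ 24). Satisfied.
Quorum: 10 present (interested directors count toward quorum); quorum is 10. Satisfied.
Vote: the indemnification of a former officer requires four-fifths of the disinterested directors present (10 − 3 = 7). 4/5 of 7 = 5.60, rounded up to 6, so 6 affirmative votes are needed; 6 voted in favor. Satisfied.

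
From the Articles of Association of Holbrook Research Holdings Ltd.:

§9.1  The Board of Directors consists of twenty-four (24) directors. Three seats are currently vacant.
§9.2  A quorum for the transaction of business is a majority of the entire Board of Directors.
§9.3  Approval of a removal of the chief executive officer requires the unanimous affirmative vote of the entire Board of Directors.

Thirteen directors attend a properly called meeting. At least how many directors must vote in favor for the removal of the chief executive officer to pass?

24

The removal of the chief executive officer requires the unanimous vote of the entire Board of Directors (24).
Unanimous means all 24.
(Only 13 can vote, so the removal of the chief executive officer cannot pass at this meeting, but the required vote is still 24.)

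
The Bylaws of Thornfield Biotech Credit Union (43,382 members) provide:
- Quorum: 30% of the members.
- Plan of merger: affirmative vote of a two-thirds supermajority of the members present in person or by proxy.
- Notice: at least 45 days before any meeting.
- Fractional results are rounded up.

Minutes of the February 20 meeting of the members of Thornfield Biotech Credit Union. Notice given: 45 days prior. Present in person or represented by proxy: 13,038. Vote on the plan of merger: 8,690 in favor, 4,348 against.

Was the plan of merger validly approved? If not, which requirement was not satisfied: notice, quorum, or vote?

Notice: 45 days given; 45 required. Satisfied.
Quorum: 30% of 43,382 = 13,014.60, rounded up to 13,015; 13,038 present. Satisfied.
Vote: requires two-thirds of those present (13,038); 2/3 of 13038 = 8692, so 8,692 needed; 8,690 in favor. Not satisfied.

Invalid — vote requirement not satisfied.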